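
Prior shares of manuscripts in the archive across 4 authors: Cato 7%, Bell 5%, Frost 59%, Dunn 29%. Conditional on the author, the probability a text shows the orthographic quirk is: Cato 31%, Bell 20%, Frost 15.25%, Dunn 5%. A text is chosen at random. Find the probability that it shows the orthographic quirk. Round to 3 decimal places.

Compute prior × likelihood for every hypothesis:
  Cato: 0.07 × 0.31 = 0.0217
  Bell: 0.05 × 0.2 = 0.01
  Frost: 0.59 × 0.1525 = 0.089975
  Dunn: 0.29 × 0.05 = 0.0145
P(quirk) = 0.0217 + 0.01 + 0.089975 + 0.0145 = 0.136175 → 0.136.

0.136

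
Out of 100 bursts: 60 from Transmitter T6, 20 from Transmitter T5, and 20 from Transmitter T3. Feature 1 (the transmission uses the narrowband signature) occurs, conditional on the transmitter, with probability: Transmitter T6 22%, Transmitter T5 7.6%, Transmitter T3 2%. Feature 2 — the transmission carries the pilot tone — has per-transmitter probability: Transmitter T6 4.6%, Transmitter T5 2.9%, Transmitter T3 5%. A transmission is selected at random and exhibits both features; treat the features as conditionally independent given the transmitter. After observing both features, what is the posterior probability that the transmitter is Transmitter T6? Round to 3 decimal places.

By Bayes' rule, posterior ∝ prior × likelihood:
  Transmitter T6: 0.6 × 0.22 × 0.046 = 0.006072
  Transmitter T5: 0.2 × 0.076 × 0.029 = 0.0004408
  Transmitter T3: 0.2 × 0.02 × 0.05 = 0.0002
Total = 0.0067128.
P(Transmitter T6 | evidence) = 0.006072 / 0.0067128 ≈ 0.905.

0.905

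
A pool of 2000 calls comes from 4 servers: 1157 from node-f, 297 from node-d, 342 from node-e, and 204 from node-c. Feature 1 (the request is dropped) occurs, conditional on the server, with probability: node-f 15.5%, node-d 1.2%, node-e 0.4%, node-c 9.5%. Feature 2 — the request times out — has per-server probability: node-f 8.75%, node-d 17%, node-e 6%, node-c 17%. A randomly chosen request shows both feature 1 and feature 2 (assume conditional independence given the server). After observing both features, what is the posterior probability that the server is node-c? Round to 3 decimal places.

Prior × likelihood for each hypothesis:
  node-f: 0.5785 × 0.155 × 0.0875 = 0.00784590625
  node-d: 0.1485 × 0.012 × 0.17 = 0.00030294
  node-e: 0.171 × 0.004 × 0.06 = 0.00004104
  node-c: 0.102 × 0.095 × 0.17 = 0.0016473
Total = 0.00983718625.
P(node-c | evidence) = 0.0016473 / 0.00983718625 ≈ 0.167.

0.167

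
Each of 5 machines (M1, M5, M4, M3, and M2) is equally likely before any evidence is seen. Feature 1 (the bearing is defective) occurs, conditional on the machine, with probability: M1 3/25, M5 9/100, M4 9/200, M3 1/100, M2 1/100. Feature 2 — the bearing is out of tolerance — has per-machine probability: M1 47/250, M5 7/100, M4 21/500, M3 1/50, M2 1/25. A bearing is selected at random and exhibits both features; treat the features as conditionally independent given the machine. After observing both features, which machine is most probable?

M1

With a uniform prior (1/5 each), posterior ∝ likelihood:
  M1: 0.12 × 0.188 = 0.02256
  M5: 0.09 × 0.07 = 0.0063
  M4: 0.045 × 0.042 = 0.00189
  M3: 0.01 × 0.02 = 0.0002
  M2: 0.01 × 0.04 = 0.0004
Total = 0.03135.
Largest term belongs to M1, so M1 is most probable.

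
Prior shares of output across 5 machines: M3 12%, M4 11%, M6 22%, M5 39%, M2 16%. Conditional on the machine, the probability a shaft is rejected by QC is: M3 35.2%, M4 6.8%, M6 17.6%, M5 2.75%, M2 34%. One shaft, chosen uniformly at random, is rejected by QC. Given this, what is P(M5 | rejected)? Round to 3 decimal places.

0.070

By Bayes' rule, posterior ∝ prior × likelihood:
  M3: 0.12 × 0.352 = 0.04224
  M4: 0.11 × 0.068 = 0.00748
  M6: 0.22 × 0.176 = 0.03872
  M5: 0.39 × 0.0275 = 0.010725
  M2: 0.16 × 0.34 = 0.0544
Sum = 0.153565.
P(M5 | evidence) = 0.010725 / 0.153565 ≈ 0.070.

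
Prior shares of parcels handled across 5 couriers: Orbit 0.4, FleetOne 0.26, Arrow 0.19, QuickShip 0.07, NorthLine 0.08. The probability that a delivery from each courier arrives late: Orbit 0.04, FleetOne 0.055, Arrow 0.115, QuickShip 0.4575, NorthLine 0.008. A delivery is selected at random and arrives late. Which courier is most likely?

QuickShip

Unnormalized posteriors (prior × likelihood):
  Orbit: 0.4 × 0.04 = 0.016
  FleetOne: 0.26 × 0.055 = 0.0143
  Arrow: 0.19 × 0.115 = 0.02185
  QuickShip: 0.07 × 0.4575 = 0.032025
  NorthLine: 0.08 × 0.008 = 0.00064
Normalizing constant = 0.084815.
Largest term belongs to QuickShip, so QuickShip is most probable.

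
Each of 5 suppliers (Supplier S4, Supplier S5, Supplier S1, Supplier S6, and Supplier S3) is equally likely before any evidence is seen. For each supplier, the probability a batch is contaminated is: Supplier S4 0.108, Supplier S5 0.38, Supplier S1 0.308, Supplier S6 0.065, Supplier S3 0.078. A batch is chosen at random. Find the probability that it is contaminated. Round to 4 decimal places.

Since the prior is uniform, the posterior is proportional to the likelihood:
  Supplier S4: 0.108
  Supplier S5: 0.38
  Supplier S1: 0.308
  Supplier S6: 0.065
  Supplier S3: 0.078
P(contaminated) = (1/5) × (0.108 + 0.38 + 0.308 + 0.065 + 0.078) = 0.939/5 ≈ 0.1878.

0.1878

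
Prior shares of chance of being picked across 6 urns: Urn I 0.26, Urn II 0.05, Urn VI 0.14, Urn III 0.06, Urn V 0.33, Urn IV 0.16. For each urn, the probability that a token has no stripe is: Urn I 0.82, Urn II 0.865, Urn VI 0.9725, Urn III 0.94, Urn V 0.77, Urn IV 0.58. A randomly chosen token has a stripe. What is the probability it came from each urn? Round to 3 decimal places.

Taking complements, P(striped | each) = Urn I 0.18, Urn II 0.135, Urn VI 0.0275, Urn III 0.06, Urn V 0.23, Urn IV 0.42.
Prior × likelihood for each hypothesis:
  Urn I: 0.26 × 0.18 = 0.0468
  Urn II: 0.05 × 0.135 = 0.00675
  Urn VI: 0.14 × 0.0275 = 0.00385
  Urn III: 0.06 × 0.06 = 0.0036
  Urn V: 0.33 × 0.23 = 0.0759
  Urn IV: 0.16 × 0.42 = 0.0672
Normalizing constant = 0.2041.
P(Urn I | striped) = 0.0468/0.2041 ≈ 0.229
P(Urn II | striped) = 0.00675/0.2041 ≈ 0.033
P(Urn VI | striped) = 0.00385/0.2041 ≈ 0.019
P(Urn III | striped) = 0.0036/0.2041 ≈ 0.018
P(Urn V | striped) = 0.0759/0.2041 ≈ 0.372
P(Urn IV | striped) = 0.0672/0.2041 ≈ 0.329
(Check: 0.229+0.033+0.019+0.018+0.372+0.329 = 1.000.)

Urn I 0.229, Urn II 0.033, Urn VI 0.019, Urn III 0.018, Urn V 0.372, Urn IV 0.329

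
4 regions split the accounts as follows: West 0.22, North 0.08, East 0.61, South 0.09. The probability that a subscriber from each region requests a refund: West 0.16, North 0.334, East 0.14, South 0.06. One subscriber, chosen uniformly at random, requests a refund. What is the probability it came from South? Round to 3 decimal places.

Prior × likelihood for each hypothesis:
  West: 0.22 × 0.16 = 0.0352
  North: 0.08 × 0.334 = 0.02672
  East: 0.61 × 0.14 = 0.0854
  South: 0.09 × 0.06 = 0.0054
Sum = 0.15272.
P(South | evidence) = 0.0054 / 0.15272 ≈ 0.035.

0.035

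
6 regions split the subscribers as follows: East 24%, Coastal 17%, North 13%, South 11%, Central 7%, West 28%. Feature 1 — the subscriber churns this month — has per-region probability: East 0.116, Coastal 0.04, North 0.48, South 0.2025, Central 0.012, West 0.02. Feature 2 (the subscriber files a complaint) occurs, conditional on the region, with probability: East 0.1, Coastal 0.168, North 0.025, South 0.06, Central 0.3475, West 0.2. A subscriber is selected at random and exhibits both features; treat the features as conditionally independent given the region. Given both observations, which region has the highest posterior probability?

Compute prior × likelihood for every hypothesis:
  East: 0.24 × 0.116 × 0.1 = 0.002784
  Coastal: 0.17 × 0.04 × 0.168 = 0.0011424
  North: 0.13 × 0.48 × 0.025 = 0.00156
  South: 0.11 × 0.2025 × 0.06 = 0.0013365
  Central: 0.07 × 0.012 × 0.3475 = 0.0002919
  West: 0.28 × 0.02 × 0.2 = 0.00112
Sum = 0.0082348.
Largest term belongs to East, so East is most probable.

East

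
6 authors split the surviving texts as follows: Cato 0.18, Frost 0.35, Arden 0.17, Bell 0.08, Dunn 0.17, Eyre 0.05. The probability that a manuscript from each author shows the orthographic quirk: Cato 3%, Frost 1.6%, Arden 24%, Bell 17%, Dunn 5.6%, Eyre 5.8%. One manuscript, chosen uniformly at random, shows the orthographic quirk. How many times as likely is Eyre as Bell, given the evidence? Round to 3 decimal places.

0.213

By Bayes' rule, posterior ∝ prior × likelihood:
  Cato: 0.18 × 0.03 = 0.0054
  Frost: 0.35 × 0.016 = 0.0056
  Arden: 0.17 × 0.24 = 0.0408
  Bell: 0.08 × 0.17 = 0.0136
  Dunn: 0.17 × 0.056 = 0.00952
  Eyre: 0.05 × 0.058 = 0.0029
Sum = 0.07782.
The ratio is 0.0029 / 0.0136 (the normalizer cancels) = 0.213.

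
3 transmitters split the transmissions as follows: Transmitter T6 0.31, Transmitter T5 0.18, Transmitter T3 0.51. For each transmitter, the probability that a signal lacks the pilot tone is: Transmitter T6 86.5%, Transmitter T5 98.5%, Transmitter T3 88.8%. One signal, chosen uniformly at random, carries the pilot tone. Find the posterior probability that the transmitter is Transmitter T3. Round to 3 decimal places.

Taking complements, P(pilot | each) = Transmitter T6 0.135, Transmitter T5 0.015, Transmitter T3 0.112.
By Bayes' rule, posterior ∝ prior × likelihood:
  Transmitter T6: 0.31 × 0.135 = 0.04185
  Transmitter T5: 0.18 × 0.015 = 0.0027
  Transmitter T3: 0.51 × 0.112 = 0.05712
Normalizing constant = 0.10167.
P(Transmitter T3 | evidence) = 0.05712 / 0.10167 ≈ 0.562.

0.562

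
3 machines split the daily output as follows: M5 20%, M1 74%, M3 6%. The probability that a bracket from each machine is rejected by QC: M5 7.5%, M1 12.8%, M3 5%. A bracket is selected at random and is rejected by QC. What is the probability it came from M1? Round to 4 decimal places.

Compute prior × likelihood for every hypothesis:
  M5: 0.2 × 0.075 = 0.015
  M1: 0.74 × 0.128 = 0.09472
  M3: 0.06 × 0.05 = 0.003
Normalizing constant = 0.11272.
P(M1 | evidence) = 0.09472 / 0.11272 ≈ 0.8403.

0.8403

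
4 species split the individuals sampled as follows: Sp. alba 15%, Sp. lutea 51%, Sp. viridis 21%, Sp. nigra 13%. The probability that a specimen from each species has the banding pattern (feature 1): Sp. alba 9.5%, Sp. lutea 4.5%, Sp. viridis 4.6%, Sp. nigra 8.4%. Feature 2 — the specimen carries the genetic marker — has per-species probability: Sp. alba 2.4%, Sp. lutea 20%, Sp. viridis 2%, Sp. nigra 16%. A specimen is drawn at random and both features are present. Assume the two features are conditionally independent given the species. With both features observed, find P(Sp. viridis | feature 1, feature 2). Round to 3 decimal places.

0.028

By Bayes' rule, posterior ∝ prior × likelihood:
  Sp. alba: 0.15 × 0.095 × 0.024 = 0.000342
  Sp. lutea: 0.51 × 0.045 × 0.2 = 0.00459
  Sp. viridis: 0.21 × 0.046 × 0.02 = 0.0001932
  Sp. nigra: 0.13 × 0.084 × 0.16 = 0.0017472
Normalizing constant = 0.0068724.
P(Sp. viridis | evidence) = 0.0001932 / 0.0068724 ≈ 0.028.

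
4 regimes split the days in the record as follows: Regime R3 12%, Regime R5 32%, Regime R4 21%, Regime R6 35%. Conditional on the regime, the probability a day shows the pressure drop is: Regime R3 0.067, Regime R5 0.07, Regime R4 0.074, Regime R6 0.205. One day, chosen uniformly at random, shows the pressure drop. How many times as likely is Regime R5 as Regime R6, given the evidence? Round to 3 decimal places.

Unnormalized posteriors (prior × likelihood):
  Regime R3: 0.12 × 0.067 = 0.00804
  Regime R5: 0.32 × 0.07 = 0.0224
  Regime R4: 0.21 × 0.074 = 0.01554
  Regime R6: 0.35 × 0.205 = 0.07175
Total = 0.11773.
The ratio is 0.0224 / 0.07175 (the normalizer cancels) = 0.312.

0.312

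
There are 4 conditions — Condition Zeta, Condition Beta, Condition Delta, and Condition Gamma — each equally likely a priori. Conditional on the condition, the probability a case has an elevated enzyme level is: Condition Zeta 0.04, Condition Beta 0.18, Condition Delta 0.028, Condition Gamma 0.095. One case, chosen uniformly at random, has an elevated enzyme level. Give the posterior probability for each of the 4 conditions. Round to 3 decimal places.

Condition Zeta 0.117, Condition Beta 0.525, Condition Delta 0.082, Condition Gamma 0.277

With a uniform prior (1/4 each), posterior ∝ likelihood:
  Condition Zeta: 0.04
  Condition Beta: 0.18
  Condition Delta: 0.028
  Condition Gamma: 0.095
Total = 0.343.
P(Condition Zeta | elevated) = 0.04/0.343 ≈ 0.117
P(Condition Beta | elevated) = 0.18/0.343 ≈ 0.525
P(Condition Delta | elevated) = 0.028/0.343 ≈ 0.082
P(Condition Gamma | elevated) = 0.095/0.343 ≈ 0.277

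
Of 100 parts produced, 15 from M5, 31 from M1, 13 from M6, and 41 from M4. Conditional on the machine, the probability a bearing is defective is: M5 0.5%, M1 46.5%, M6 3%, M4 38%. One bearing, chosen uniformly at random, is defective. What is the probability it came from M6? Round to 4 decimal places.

0.0128

Prior × likelihood for each hypothesis:
  M5: 0.15 × 0.005 = 0.00075
  M1: 0.31 × 0.465 = 0.14415
  M6: 0.13 × 0.03 = 0.0039
  M4: 0.41 × 0.38 = 0.1558
Total = 0.3046.
P(M6 | evidence) = 0.0039 / 0.3046 ≈ 0.0128.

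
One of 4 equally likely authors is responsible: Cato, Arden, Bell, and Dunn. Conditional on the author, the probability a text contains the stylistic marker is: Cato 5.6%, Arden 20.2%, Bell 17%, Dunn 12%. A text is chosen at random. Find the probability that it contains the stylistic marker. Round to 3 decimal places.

Since the prior is uniform, the posterior is proportional to the likelihood:
  Cato: 0.056
  Arden: 0.202
  Bell: 0.17
  Dunn: 0.12
P(marker) = (1/4) × (0.056 + 0.202 + 0.17 + 0.12) = 0.548/4 ≈ 0.137.

0.137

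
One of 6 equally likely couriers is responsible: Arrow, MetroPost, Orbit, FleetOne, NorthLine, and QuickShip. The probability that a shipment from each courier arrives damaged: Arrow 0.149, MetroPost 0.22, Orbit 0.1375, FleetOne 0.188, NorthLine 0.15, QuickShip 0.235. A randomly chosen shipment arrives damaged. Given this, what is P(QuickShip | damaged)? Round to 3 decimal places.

With a uniform prior (1/6 each), posterior ∝ likelihood:
  Arrow: 0.149
  MetroPost: 0.22
  Orbit: 0.1375
  FleetOne: 0.188
  NorthLine: 0.15
  QuickShip: 0.235
Sum = 1.0795.
P(QuickShip | evidence) = 0.235 / 1.0795 ≈ 0.218.

0.218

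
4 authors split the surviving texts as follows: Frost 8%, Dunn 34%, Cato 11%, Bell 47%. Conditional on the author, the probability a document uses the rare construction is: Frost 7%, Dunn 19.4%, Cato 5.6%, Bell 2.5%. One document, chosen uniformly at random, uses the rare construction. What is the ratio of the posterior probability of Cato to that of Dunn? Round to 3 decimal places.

Prior × likelihood for each hypothesis:
  Frost: 0.08 × 0.07 = 0.0056
  Dunn: 0.34 × 0.194 = 0.06596
  Cato: 0.11 × 0.056 = 0.00616
  Bell: 0.47 × 0.025 = 0.01175
Normalizing constant = 0.08947.
The ratio is 0.00616 / 0.06596 (the normalizer cancels) = 0.093.

0.093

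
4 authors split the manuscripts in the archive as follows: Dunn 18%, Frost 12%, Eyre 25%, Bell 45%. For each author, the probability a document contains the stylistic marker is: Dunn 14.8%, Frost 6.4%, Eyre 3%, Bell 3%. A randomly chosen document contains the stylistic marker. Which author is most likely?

Compute prior × likelihood for every hypothesis:
  Dunn: 0.18 × 0.148 = 0.02664
  Frost: 0.12 × 0.064 = 0.00768
  Eyre: 0.25 × 0.03 = 0.0075
  Bell: 0.45 × 0.03 = 0.0135
Normalizing constant = 0.05532.
Largest term belongs to Dunn, so Dunn is most probable.

Dunn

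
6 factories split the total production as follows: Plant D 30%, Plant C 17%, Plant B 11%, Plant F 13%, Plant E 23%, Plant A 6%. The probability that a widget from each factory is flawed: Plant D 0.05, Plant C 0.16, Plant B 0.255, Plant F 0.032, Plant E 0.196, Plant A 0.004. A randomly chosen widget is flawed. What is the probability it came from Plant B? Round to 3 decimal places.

Prior × likelihood for each hypothesis:
  Plant D: 0.3 × 0.05 = 0.015
  Plant C: 0.17 × 0.16 = 0.0272
  Plant B: 0.11 × 0.255 = 0.02805
  Plant F: 0.13 × 0.032 = 0.00416
  Plant E: 0.23 × 0.196 = 0.04508
  Plant A: 0.06 × 0.004 = 0.00024
Normalizing constant = 0.11973.
P(Plant B | evidence) = 0.02805 / 0.11973 ≈ 0.234.

0.234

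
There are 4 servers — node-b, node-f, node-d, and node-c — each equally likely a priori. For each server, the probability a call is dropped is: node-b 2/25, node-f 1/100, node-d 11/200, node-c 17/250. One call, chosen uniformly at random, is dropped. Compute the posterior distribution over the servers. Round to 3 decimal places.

node-b 0.376, node-f 0.047, node-d 0.258, node-c 0.319

With a uniform prior (1/4 each), posterior ∝ likelihood:
  node-b: 0.08
  node-f: 0.01
  node-d: 0.055
  node-c: 0.068
Sum = 0.213.
P(node-b | dropped) = 0.08/0.213 ≈ 0.376
P(node-f | dropped) = 0.01/0.213 ≈ 0.047
P(node-d | dropped) = 0.055/0.213 ≈ 0.258
P(node-c | dropped) = 0.068/0.213 ≈ 0.319
(Check: 0.376+0.047+0.258+0.319 = 1.000.)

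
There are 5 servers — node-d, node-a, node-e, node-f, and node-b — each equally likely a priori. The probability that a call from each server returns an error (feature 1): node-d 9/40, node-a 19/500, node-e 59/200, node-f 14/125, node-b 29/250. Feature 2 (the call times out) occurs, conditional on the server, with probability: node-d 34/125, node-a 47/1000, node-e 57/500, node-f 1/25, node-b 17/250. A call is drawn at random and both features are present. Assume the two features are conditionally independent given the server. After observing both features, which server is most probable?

Since the prior is uniform, the posterior is proportional to the likelihood:
  node-d: 0.225 × 0.272 = 0.0612
  node-a: 0.038 × 0.047 = 0.001786
  node-e: 0.295 × 0.114 = 0.03363
  node-f: 0.112 × 0.04 = 0.00448
  node-b: 0.116 × 0.068 = 0.007888
Total = 0.108984.
Largest term belongs to node-d, so node-d is most probable.

node-d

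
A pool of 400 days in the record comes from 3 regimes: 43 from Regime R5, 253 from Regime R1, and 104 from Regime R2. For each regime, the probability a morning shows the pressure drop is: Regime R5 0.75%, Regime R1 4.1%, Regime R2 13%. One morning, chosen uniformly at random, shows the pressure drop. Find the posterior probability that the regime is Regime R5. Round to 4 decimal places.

Compute prior × likelihood for every hypothesis:
  Regime R5: 0.1075 × 0.0075 = 0.00080625
  Regime R1: 0.6325 × 0.041 = 0.0259325
  Regime R2: 0.26 × 0.13 = 0.0338
Normalizing constant = 0.06053875.
P(Regime R5 | evidence) = 0.00080625 / 0.06053875 ≈ 0.0133.

0.0133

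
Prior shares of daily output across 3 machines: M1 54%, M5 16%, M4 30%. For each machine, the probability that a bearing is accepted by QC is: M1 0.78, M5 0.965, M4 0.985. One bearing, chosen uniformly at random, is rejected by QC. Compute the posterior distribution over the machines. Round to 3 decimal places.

M1 0.922, M5 0.043, M4 0.035

Taking complements, P(rejected | each) = M1 0.22, M5 0.035, M4 0.015.
Compute prior × likelihood for every hypothesis:
  M1: 0.54 × 0.22 = 0.1188
  M5: 0.16 × 0.035 = 0.0056
  M4: 0.3 × 0.015 = 0.0045
Normalizing constant = 0.1289.
P(M1 | rejected) = 0.1188/0.1289 ≈ 0.922
P(M5 | rejected) = 0.0056/0.1289 ≈ 0.043
P(M4 | rejected) = 0.0045/0.1289 ≈ 0.035
(Check: 0.922+0.043+0.035 = 1.000.)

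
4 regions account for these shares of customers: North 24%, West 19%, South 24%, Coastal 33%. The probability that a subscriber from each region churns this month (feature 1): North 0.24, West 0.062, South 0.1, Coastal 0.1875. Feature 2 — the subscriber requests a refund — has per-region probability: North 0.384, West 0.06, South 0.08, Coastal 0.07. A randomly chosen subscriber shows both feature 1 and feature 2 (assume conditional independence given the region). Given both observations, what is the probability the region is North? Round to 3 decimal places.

0.761

Prior × likelihood for each hypothesis:
  North: 0.24 × 0.24 × 0.384 = 0.0221184
  West: 0.19 × 0.062 × 0.06 = 0.0007068
  South: 0.24 × 0.1 × 0.08 = 0.00192
  Coastal: 0.33 × 0.1875 × 0.07 = 0.00433125
Total = 0.02907645.
P(North | evidence) = 0.0221184 / 0.02907645 ≈ 0.761.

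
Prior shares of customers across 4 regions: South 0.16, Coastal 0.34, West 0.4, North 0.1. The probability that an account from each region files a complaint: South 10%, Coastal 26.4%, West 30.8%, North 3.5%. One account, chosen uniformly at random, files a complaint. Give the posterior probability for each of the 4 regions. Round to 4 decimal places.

South 0.0688, Coastal 0.3861, West 0.5300, North 0.0151

Unnormalized posteriors (prior × likelihood):
  South: 0.16 × 0.1 = 0.016
  Coastal: 0.34 × 0.264 = 0.08976
  West: 0.4 × 0.308 = 0.1232
  North: 0.1 × 0.035 = 0.0035
Normalizing constant = 0.23246.
P(South | complaint) = 0.016/0.23246 ≈ 0.0688
P(Coastal | complaint) = 0.08976/0.23246 ≈ 0.3861
P(West | complaint) = 0.1232/0.23246 ≈ 0.5300
P(North | complaint) = 0.0035/0.23246 ≈ 0.0151
(Check: 0.0688+0.3861+0.5300+0.0151 = 1.0000.)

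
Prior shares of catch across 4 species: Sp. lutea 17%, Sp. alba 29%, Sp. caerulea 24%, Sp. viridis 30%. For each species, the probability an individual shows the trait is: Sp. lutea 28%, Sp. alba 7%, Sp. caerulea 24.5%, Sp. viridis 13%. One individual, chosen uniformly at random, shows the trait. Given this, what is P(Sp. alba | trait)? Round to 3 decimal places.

0.123

Prior × likelihood for each hypothesis:
  Sp. lutea: 0.17 × 0.28 = 0.0476
  Sp. alba: 0.29 × 0.07 = 0.0203
  Sp. caerulea: 0.24 × 0.245 = 0.0588
  Sp. viridis: 0.3 × 0.13 = 0.039
Normalizing constant = 0.1657.
P(Sp. alba | evidence) = 0.0203 / 0.1657 ≈ 0.123.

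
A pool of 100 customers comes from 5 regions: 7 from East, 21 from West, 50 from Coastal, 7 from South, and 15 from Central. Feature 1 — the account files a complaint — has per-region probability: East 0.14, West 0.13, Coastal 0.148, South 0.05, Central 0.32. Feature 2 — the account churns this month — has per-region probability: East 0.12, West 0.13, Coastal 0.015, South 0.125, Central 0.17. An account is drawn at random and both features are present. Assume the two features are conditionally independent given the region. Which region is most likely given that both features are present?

Central

Unnormalized posteriors (prior × likelihood):
  East: 0.07 × 0.14 × 0.12 = 0.001176
  West: 0.21 × 0.13 × 0.13 = 0.003549
  Coastal: 0.5 × 0.148 × 0.015 = 0.00111
  South: 0.07 × 0.05 × 0.125 = 0.0004375
  Central: 0.15 × 0.32 × 0.17 = 0.00816
Normalizing constant = 0.0144325.
Largest term belongs to Central, so Central is most probable.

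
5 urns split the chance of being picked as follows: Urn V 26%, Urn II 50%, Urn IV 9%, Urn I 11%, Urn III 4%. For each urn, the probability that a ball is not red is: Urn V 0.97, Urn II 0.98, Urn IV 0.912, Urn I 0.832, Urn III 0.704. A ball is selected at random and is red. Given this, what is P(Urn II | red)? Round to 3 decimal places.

0.178

Taking complements, P(red | each) = Urn V 0.03, Urn II 0.02, Urn IV 0.088, Urn I 0.168, Urn III 0.296.
By Bayes' rule, posterior ∝ prior × likelihood:
  Urn V: 0.26 × 0.03 = 0.0078
  Urn II: 0.5 × 0.02 = 0.01
  Urn IV: 0.09 × 0.088 = 0.00792
  Urn I: 0.11 × 0.168 = 0.01848
  Urn III: 0.04 × 0.296 = 0.01184
Sum = 0.05604.
P(Urn II | evidence) = 0.01 / 0.05604 ≈ 0.178.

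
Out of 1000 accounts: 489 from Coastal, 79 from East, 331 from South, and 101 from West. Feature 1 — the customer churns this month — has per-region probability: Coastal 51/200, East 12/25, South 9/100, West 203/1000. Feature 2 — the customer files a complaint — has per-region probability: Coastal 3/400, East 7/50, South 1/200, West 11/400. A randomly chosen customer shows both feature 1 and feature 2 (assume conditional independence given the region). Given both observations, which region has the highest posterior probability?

East

Prior × likelihood for each hypothesis:
  Coastal: 0.489 × 0.255 × 0.0075 = 0.0009352125
  East: 0.079 × 0.48 × 0.14 = 0.0053088
  South: 0.331 × 0.09 × 0.005 = 0.00014895
  West: 0.101 × 0.203 × 0.0275 = 0.0005638325
Normalizing constant = 0.006956795.
Largest term belongs to East, so East is most probable.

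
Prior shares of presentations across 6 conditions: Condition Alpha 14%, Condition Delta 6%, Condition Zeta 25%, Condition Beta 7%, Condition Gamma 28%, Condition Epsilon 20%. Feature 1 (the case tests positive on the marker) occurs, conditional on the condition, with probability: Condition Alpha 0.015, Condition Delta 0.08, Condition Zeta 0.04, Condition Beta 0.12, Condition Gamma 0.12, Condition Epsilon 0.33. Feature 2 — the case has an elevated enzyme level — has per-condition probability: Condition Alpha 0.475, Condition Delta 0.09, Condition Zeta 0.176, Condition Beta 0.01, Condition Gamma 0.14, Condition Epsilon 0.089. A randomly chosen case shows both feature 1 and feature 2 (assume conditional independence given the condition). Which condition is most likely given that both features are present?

By Bayes' rule, posterior ∝ prior × likelihood:
  Condition Alpha: 0.14 × 0.015 × 0.475 = 0.0009975
  Condition Delta: 0.06 × 0.08 × 0.09 = 0.000432
  Condition Zeta: 0.25 × 0.04 × 0.176 = 0.00176
  Condition Beta: 0.07 × 0.12 × 0.01 = 0.000084
  Condition Gamma: 0.28 × 0.12 × 0.14 = 0.004704
  Condition Epsilon: 0.2 × 0.33 × 0.089 = 0.005874
Normalizing constant = 0.0138515.
Largest term belongs to Condition Epsilon, so Condition Epsilon is most probable.

Condition Epsilon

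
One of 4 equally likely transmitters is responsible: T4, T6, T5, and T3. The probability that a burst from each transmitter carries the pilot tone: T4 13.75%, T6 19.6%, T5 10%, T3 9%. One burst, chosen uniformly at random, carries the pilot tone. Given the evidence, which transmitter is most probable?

Since the prior is uniform, the posterior is proportional to the likelihood:
  T4: 0.1375
  T6: 0.196
  T5: 0.1
  T3: 0.09
Sum = 0.5235.
Largest term belongs to T6, so T6 is most probable.

T6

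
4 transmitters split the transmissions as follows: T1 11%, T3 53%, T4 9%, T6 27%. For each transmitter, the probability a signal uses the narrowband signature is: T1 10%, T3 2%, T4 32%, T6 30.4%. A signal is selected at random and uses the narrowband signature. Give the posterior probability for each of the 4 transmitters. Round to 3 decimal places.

Compute prior × likelihood for every hypothesis:
  T1: 0.11 × 0.1 = 0.011
  T3: 0.53 × 0.02 = 0.0106
  T4: 0.09 × 0.32 = 0.0288
  T6: 0.27 × 0.304 = 0.08208
Total = 0.13248.
P(T1 | narrowband) = 0.011/0.13248 ≈ 0.083
P(T3 | narrowband) = 0.0106/0.13248 ≈ 0.080
P(T4 | narrowband) = 0.0288/0.13248 ≈ 0.217
P(T6 | narrowband) = 0.08208/0.13248 ≈ 0.620
(Check: 0.083+0.080+0.217+0.620 = 1.000.)

T1 0.083, T3 0.080, T4 0.217, T6 0.620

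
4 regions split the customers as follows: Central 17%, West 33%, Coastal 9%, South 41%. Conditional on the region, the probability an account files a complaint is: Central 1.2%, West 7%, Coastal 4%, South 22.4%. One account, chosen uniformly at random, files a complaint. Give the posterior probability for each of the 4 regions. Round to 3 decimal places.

Central 0.017, West 0.192, Coastal 0.030, South 0.762

Prior × likelihood for each hypothesis:
  Central: 0.17 × 0.012 = 0.00204
  West: 0.33 × 0.07 = 0.0231
  Coastal: 0.09 × 0.04 = 0.0036
  South: 0.41 × 0.224 = 0.09184
Normalizing constant = 0.12058.
P(Central | complaint) = 0.00204/0.12058 ≈ 0.017
P(West | complaint) = 0.0231/0.12058 ≈ 0.192
P(Coastal | complaint) = 0.0036/0.12058 ≈ 0.030
P(South | complaint) = 0.09184/0.12058 ≈ 0.762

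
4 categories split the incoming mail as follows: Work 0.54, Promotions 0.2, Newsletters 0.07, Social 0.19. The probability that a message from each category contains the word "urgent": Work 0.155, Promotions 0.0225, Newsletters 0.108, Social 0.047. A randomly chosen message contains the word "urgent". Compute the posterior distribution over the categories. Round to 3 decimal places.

Unnormalized posteriors (prior × likelihood):
  Work: 0.54 × 0.155 = 0.0837
  Promotions: 0.2 × 0.0225 = 0.0045
  Newsletters: 0.07 × 0.108 = 0.00756
  Social: 0.19 × 0.047 = 0.00893
Total = 0.10469.
P(Work | urgent-flag) = 0.0837/0.10469 ≈ 0.800
P(Promotions | urgent-flag) = 0.0045/0.10469 ≈ 0.043
P(Newsletters | urgent-flag) = 0.00756/0.10469 ≈ 0.072
P(Social | urgent-flag) = 0.00893/0.10469 ≈ 0.085

Work 0.800, Promotions 0.043, Newsletters 0.072, Social 0.085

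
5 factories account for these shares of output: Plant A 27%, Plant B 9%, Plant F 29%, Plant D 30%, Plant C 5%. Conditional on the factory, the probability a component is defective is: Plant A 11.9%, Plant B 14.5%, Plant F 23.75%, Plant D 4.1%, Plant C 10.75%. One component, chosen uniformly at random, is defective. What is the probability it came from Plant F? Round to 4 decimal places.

Compute prior × likelihood for every hypothesis:
  Plant A: 0.27 × 0.119 = 0.03213
  Plant B: 0.09 × 0.145 = 0.01305
  Plant F: 0.29 × 0.2375 = 0.068875
  Plant D: 0.3 × 0.041 = 0.0123
  Plant C: 0.05 × 0.1075 = 0.005375
Normalizing constant = 0.13173.
P(Plant F | evidence) = 0.068875 / 0.13173 ≈ 0.5228.

0.5228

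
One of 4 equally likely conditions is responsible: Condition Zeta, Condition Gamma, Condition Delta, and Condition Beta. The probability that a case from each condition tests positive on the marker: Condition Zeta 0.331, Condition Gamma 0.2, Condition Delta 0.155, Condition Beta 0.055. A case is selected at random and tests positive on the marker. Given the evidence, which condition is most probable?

Condition Zeta

Since the prior is uniform, the posterior is proportional to the likelihood:
  Condition Zeta: 0.331
  Condition Gamma: 0.2
  Condition Delta: 0.155
  Condition Beta: 0.055
Normalizing constant = 0.741.
Largest term belongs to Condition Zeta, so Condition Zeta is most probable.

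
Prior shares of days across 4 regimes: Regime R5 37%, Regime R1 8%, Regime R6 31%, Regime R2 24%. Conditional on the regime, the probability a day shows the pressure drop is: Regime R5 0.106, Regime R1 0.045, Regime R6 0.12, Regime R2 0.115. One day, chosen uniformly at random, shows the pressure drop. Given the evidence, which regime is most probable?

Regime R5

Unnormalized posteriors (prior × likelihood):
  Regime R5: 0.37 × 0.106 = 0.03922
  Regime R1: 0.08 × 0.045 = 0.0036
  Regime R6: 0.31 × 0.12 = 0.0372
  Regime R2: 0.24 × 0.115 = 0.0276
Sum = 0.10762.
Largest term belongs to Regime R5, so Regime R5 is most probable.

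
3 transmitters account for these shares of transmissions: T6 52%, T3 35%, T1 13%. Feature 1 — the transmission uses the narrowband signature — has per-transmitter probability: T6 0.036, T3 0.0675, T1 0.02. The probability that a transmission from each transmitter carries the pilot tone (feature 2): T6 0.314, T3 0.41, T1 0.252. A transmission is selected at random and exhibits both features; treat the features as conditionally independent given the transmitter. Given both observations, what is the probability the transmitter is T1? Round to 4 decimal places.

0.0404

By Bayes' rule, posterior ∝ prior × likelihood:
  T6: 0.52 × 0.036 × 0.314 = 0.00587808
  T3: 0.35 × 0.0675 × 0.41 = 0.00968625
  T1: 0.13 × 0.02 × 0.252 = 0.0006552
Total = 0.01621953.
P(T1 | evidence) = 0.0006552 / 0.01621953 ≈ 0.0404.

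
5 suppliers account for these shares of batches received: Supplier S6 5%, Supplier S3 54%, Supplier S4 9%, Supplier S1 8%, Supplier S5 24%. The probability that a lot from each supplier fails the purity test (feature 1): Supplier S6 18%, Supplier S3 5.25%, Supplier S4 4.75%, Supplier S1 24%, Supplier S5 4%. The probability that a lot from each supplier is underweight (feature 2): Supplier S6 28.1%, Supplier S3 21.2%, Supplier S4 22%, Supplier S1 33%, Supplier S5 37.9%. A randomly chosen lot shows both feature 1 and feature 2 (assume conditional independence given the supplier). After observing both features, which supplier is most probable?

Prior × likelihood for each hypothesis:
  Supplier S6: 0.05 × 0.18 × 0.281 = 0.002529
  Supplier S3: 0.54 × 0.0525 × 0.212 = 0.0060102
  Supplier S4: 0.09 × 0.0475 × 0.22 = 0.0009405
  Supplier S1: 0.08 × 0.24 × 0.33 = 0.006336
  Supplier S5: 0.24 × 0.04 × 0.379 = 0.0036384
Total = 0.0194541.
Largest term belongs to Supplier S1, so Supplier S1 is most probable.

Supplier S1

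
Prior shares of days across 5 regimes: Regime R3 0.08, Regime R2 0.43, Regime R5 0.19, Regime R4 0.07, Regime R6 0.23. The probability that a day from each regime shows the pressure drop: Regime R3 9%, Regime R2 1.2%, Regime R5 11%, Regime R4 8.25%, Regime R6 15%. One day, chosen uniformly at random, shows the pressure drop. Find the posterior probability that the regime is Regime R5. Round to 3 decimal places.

Prior × likelihood for each hypothesis:
  Regime R3: 0.08 × 0.09 = 0.0072
  Regime R2: 0.43 × 0.012 = 0.00516
  Regime R5: 0.19 × 0.11 = 0.0209
  Regime R4: 0.07 × 0.0825 = 0.005775
  Regime R6: 0.23 × 0.15 = 0.0345
Normalizing constant = 0.073535.
P(Regime R5 | evidence) = 0.0209 / 0.073535 ≈ 0.284.

0.284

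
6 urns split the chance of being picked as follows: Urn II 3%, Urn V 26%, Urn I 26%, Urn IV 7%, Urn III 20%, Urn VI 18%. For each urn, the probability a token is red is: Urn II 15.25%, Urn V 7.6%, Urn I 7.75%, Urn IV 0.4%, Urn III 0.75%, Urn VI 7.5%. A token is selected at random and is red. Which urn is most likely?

Urn I

Prior × likelihood for each hypothesis:
  Urn II: 0.03 × 0.1525 = 0.004575
  Urn V: 0.26 × 0.076 = 0.01976
  Urn I: 0.26 × 0.0775 = 0.02015
  Urn IV: 0.07 × 0.004 = 0.00028
  Urn III: 0.2 × 0.0075 = 0.0015
  Urn VI: 0.18 × 0.075 = 0.0135
Total = 0.059765.
Largest term belongs to Urn I, so Urn I is most probable.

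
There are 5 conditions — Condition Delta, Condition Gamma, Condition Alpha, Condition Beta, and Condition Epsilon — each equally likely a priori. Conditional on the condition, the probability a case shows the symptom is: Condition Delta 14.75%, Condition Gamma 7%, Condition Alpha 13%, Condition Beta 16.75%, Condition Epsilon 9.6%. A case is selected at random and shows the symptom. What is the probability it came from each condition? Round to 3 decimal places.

Condition Delta 0.241, Condition Gamma 0.115, Condition Alpha 0.213, Condition Beta 0.274, Condition Epsilon 0.157

Since the prior is uniform, the posterior is proportional to the likelihood:
  Condition Delta: 0.1475
  Condition Gamma: 0.07
  Condition Alpha: 0.13
  Condition Beta: 0.1675
  Condition Epsilon: 0.096
Normalizing constant = 0.611.
P(Condition Delta | symptomatic) = 0.1475/0.611 ≈ 0.241
P(Condition Gamma | symptomatic) = 0.07/0.611 ≈ 0.115
P(Condition Alpha | symptomatic) = 0.13/0.611 ≈ 0.213
P(Condition Beta | symptomatic) = 0.1675/0.611 ≈ 0.274
P(Condition Epsilon | symptomatic) = 0.096/0.611 ≈ 0.157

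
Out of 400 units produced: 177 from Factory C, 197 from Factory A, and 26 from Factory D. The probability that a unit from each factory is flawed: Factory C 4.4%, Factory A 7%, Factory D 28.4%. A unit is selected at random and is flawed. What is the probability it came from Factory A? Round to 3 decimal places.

0.476

Prior × likelihood for each hypothesis:
  Factory C: 0.4425 × 0.044 = 0.01947
  Factory A: 0.4925 × 0.07 = 0.034475
  Factory D: 0.065 × 0.284 = 0.01846
Normalizing constant = 0.072405.
P(Factory A | evidence) = 0.034475 / 0.072405 ≈ 0.476.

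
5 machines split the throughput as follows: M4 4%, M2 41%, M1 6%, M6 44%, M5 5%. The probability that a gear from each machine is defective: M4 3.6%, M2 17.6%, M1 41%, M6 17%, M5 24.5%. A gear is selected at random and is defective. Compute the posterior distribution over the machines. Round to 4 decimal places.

By Bayes' rule, posterior ∝ prior × likelihood:
  M4: 0.04 × 0.036 = 0.00144
  M2: 0.41 × 0.176 = 0.07216
  M1: 0.06 × 0.41 = 0.0246
  M6: 0.44 × 0.17 = 0.0748
  M5: 0.05 × 0.245 = 0.01225
Total = 0.18525.
P(M4 | defective) = 0.00144/0.18525 ≈ 0.0078
P(M2 | defective) = 0.07216/0.18525 ≈ 0.3895
P(M1 | defective) = 0.0246/0.18525 ≈ 0.1328
P(M6 | defective) = 0.0748/0.18525 ≈ 0.4038
P(M5 | defective) = 0.01225/0.18525 ≈ 0.0661

M4 0.0078, M2 0.3895, M1 0.1328, M6 0.4038, M5 0.0661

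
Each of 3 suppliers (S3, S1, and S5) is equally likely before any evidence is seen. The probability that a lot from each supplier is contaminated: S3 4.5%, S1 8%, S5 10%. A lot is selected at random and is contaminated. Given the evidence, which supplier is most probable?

S5

Since the prior is uniform, the posterior is proportional to the likelihood:
  S3: 0.045
  S1: 0.08
  S5: 0.1
Sum = 0.225.
Largest term belongs to S5, so S5 is most probable.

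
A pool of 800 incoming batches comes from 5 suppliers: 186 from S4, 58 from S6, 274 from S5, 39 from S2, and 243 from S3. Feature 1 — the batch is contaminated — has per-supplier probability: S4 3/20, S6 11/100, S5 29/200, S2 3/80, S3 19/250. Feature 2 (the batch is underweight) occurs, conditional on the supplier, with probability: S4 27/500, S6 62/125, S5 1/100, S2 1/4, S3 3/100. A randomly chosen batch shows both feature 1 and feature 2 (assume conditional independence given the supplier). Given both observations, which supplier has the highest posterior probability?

S6

Prior × likelihood for each hypothesis:
  S4: 0.2325 × 0.15 × 0.054 = 0.00188325
  S6: 0.0725 × 0.11 × 0.496 = 0.0039556
  S5: 0.3425 × 0.145 × 0.01 = 0.000496625
  S2: 0.04875 × 0.0375 × 0.25 = 0.00045703125
  S3: 0.30375 × 0.076 × 0.03 = 0.00069255
Total = 0.00748505625.
Largest term belongs to S6, so S6 is most probable.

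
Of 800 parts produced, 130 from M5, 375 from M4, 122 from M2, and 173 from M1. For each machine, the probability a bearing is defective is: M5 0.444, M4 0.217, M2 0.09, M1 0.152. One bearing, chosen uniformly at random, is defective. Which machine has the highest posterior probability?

By Bayes' rule, posterior ∝ prior × likelihood:
  M5: 0.1625 × 0.444 = 0.07215
  M4: 0.46875 × 0.217 = 0.10171875
  M2: 0.1525 × 0.09 = 0.013725
  M1: 0.21625 × 0.152 = 0.03287
Sum = 0.22046375.
Largest term belongs to M4, so M4 is most probable.

M4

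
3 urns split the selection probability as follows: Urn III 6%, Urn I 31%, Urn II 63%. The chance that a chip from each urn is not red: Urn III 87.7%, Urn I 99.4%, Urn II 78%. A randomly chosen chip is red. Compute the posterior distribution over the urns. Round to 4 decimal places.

Urn III 0.0499, Urn I 0.0126, Urn II 0.9375

Taking complements, P(red | each) = Urn III 0.123, Urn I 0.006, Urn II 0.22.
By Bayes' rule, posterior ∝ prior × likelihood:
  Urn III: 0.06 × 0.123 = 0.00738
  Urn I: 0.31 × 0.006 = 0.00186
  Urn II: 0.63 × 0.22 = 0.1386
Total = 0.14784.
P(Urn III | red) = 0.00738/0.14784 ≈ 0.0499
P(Urn I | red) = 0.00186/0.14784 ≈ 0.0126
P(Urn II | red) = 0.1386/0.14784 ≈ 0.9375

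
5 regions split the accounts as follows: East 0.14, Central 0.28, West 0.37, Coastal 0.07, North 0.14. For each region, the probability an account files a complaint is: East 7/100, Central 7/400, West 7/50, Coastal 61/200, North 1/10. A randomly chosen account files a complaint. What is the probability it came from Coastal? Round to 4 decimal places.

0.2096

Unnormalized posteriors (prior × likelihood):
  East: 0.14 × 0.07 = 0.0098
  Central: 0.28 × 0.0175 = 0.0049
  West: 0.37 × 0.14 = 0.0518
  Coastal: 0.07 × 0.305 = 0.02135
  North: 0.14 × 0.1 = 0.014
Total = 0.10185.
P(Coastal | evidence) = 0.02135 / 0.10185 ≈ 0.2096.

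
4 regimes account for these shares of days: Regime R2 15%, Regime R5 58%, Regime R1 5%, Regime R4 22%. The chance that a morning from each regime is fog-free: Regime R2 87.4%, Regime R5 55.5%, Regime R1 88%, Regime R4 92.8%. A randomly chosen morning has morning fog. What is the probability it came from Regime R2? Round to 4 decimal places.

0.0632

Taking complements, P(fog | each) = Regime R2 0.126, Regime R5 0.445, Regime R1 0.12, Regime R4 0.072.
Compute prior × likelihood for every hypothesis:
  Regime R2: 0.15 × 0.126 = 0.0189
  Regime R5: 0.58 × 0.445 = 0.2581
  Regime R1: 0.05 × 0.12 = 0.006
  Regime R4: 0.22 × 0.072 = 0.01584
Total = 0.29884.
P(Regime R2 | evidence) = 0.0189 / 0.29884 ≈ 0.0632.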